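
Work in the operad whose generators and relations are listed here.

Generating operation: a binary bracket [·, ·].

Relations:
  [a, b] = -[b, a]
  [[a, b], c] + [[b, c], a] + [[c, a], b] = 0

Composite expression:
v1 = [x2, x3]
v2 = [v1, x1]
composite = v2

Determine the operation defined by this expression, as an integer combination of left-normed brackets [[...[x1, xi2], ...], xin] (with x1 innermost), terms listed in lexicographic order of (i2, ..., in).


-[[x1, x2], x3] + [[x1, x3], x2]

Antisymmetry and Jacobi reduce to x1-anchored left-normed brackets.
Composite bracket: [[x2, x3], x1]
Under [a, b] = ab - ba we get 4 signed associative words (2^2 = 4).
Words beginning with x1 determine it all:
  from x1x2x3, sign -1: term -[[x1, x2], x3]
  from x1x3x2, sign +1: term +[[x1, x3], x2]


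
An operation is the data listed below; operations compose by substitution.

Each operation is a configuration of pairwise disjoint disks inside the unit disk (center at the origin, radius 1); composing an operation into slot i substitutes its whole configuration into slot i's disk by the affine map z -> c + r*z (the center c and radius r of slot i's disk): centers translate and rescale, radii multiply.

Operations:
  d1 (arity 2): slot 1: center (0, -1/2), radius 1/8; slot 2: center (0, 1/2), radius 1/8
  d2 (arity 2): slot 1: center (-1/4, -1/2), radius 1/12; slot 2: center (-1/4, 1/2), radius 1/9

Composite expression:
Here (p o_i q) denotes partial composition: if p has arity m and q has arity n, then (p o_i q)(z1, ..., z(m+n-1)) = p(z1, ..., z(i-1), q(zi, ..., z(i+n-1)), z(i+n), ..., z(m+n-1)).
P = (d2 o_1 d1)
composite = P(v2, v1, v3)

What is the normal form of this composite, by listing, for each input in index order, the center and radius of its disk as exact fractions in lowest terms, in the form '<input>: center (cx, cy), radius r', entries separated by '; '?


Affine substitution under d2: radii multiply and v-centers shift.
tracing v2 down its 2-map path: center (-1/4, -13/24), radius 1/96
tracing v1 down its 2-map path: center (-1/4, -11/24), radius 1/96
tracing v3 down its 1-map path: center (-1/4, 1/2), radius 1/9

v1: center (-1/4, -11/24), radius 1/96; v2: center (-1/4, -13/24), radius 1/96; v3: center (-1/4, 1/2), radius 1/9


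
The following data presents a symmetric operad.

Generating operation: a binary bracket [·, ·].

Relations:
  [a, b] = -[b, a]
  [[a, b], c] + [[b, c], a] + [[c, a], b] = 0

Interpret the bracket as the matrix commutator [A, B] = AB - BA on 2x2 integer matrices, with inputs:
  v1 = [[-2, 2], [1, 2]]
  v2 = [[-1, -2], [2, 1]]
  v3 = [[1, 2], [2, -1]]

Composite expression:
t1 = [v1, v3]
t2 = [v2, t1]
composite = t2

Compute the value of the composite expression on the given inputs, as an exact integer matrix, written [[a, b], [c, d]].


[v1, v3] = [[2, -12], [10, -2]]
[v2, [v1, v3]] = [[4, 32], [28, -4]]

[[4, 32], [28, -4]]


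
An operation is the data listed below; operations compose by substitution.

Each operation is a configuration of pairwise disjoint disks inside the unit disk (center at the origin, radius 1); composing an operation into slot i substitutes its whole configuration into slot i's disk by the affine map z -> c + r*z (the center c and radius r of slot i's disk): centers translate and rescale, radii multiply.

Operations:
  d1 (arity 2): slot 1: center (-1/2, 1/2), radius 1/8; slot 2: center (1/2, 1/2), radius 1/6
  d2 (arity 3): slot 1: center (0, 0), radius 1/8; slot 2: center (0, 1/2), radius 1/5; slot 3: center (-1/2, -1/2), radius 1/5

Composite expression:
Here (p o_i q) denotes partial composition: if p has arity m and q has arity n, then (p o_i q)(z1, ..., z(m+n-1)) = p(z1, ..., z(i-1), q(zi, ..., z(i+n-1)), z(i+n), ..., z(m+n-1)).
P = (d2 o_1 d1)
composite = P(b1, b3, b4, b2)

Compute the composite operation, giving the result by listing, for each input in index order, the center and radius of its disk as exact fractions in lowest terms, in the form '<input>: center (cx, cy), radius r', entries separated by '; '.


b1: center (-1/16, 1/16), radius 1/64; b2: center (-1/2, -1/2), radius 1/5; b3: center (1/16, 1/16), radius 1/48; b4: center (0, 1/2), radius 1/5

Affine substitution under d2: radii multiply and b-centers shift.
for b1, the 2-step affine chain lands on center (-1/16, 1/16), radius 1/64
for b3, the 2-step affine chain lands on center (1/16, 1/16), radius 1/48
for b4, the 1-step affine chain lands on center (0, 1/2), radius 1/5
for b2, the 1-step affine chain lands on center (-1/2, -1/2), radius 1/5


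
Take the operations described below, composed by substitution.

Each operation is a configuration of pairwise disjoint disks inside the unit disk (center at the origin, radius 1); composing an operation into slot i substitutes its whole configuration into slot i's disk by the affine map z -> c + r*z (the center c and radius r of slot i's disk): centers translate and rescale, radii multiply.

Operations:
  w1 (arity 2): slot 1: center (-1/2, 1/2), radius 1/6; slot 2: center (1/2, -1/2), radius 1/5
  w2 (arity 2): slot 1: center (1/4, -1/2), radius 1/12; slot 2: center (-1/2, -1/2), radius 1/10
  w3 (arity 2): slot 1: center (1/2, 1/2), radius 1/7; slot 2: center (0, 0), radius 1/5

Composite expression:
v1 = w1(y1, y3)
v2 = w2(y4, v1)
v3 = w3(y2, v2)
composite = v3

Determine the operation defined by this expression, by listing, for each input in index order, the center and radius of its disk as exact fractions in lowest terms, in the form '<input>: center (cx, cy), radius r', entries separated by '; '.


y1: center (-11/100, -9/100), radius 1/300; y2: center (1/2, 1/2), radius 1/7; y3: center (-9/100, -11/100), radius 1/250; y4: center (1/20, -1/10), radius 1/60

Affine substitution under w3: radii multiply and y-centers shift.
y2 passes through 1 substitution, ending at center (1/2, 1/2), radius 1/7
y4 passes through 2 substitutions, ending at center (1/20, -1/10), radius 1/60
y1 passes through 3 substitutions, ending at center (-11/100, -9/100), radius 1/300
y3 passes through 3 substitutions, ending at center (-9/100, -11/100), radius 1/250


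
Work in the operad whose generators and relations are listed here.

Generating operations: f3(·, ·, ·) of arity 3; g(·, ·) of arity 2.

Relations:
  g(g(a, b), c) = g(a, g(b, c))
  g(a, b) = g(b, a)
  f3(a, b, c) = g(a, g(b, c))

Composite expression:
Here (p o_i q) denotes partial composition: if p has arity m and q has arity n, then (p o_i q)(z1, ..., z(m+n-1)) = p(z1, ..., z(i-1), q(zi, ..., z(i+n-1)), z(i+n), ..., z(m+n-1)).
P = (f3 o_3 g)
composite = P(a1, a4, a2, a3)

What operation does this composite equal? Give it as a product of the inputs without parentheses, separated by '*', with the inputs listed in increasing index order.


a1 * a2 * a3 * a4

With f3 associative and commutative, the a-input set is all that matters.
g(a2, a3) unparenthesizes to a2 * a3
f3(a1, a4, g(a2, a3)) unparenthesizes to a1 * a4 * a2 * a3
putting the inputs in ascending order: a1 * a2 * a3 * a4


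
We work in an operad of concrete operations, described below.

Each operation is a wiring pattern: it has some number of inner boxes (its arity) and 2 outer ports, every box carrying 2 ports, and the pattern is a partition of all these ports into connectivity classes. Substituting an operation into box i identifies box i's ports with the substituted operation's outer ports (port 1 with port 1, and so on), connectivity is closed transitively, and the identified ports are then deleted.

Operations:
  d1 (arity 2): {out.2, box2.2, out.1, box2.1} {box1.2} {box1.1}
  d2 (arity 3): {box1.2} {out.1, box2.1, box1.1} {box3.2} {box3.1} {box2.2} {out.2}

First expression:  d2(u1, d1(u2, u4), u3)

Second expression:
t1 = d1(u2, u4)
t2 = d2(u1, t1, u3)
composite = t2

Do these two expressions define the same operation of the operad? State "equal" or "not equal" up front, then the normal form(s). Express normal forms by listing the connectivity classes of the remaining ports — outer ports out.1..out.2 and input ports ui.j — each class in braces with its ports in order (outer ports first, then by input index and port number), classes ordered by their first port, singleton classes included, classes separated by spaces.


equal — both sides give {out.1, u1.1, u4.1, u4.2} {out.2} {u1.2} {u2.1} {u2.2} {u3.1} {u3.2}

In normal form, the first expression is {out.1, u1.1, u4.1, u4.2} {out.2} {u1.2} {u2.1} {u2.2} {u3.1} {u3.2}
In normal form, the second expression is {out.1, u1.1, u4.1, u4.2} {out.2} {u1.2} {u2.1} {u2.2} {u3.1} {u3.2}
One common form — equal.


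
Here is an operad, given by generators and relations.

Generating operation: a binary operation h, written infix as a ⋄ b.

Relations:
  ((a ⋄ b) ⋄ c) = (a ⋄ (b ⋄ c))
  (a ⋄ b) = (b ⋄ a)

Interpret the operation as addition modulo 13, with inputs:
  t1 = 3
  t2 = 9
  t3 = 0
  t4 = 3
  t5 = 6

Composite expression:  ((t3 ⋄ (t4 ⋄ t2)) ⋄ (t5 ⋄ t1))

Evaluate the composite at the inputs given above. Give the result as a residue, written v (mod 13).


(t4 ⋄ t2) = 12
(t3 ⋄ (t4 ⋄ t2)) = 12
(t5 ⋄ t1) = 9
((t3 ⋄ (t4 ⋄ t2)) ⋄ (t5 ⋄ t1)) = 8

8 (mod 13)


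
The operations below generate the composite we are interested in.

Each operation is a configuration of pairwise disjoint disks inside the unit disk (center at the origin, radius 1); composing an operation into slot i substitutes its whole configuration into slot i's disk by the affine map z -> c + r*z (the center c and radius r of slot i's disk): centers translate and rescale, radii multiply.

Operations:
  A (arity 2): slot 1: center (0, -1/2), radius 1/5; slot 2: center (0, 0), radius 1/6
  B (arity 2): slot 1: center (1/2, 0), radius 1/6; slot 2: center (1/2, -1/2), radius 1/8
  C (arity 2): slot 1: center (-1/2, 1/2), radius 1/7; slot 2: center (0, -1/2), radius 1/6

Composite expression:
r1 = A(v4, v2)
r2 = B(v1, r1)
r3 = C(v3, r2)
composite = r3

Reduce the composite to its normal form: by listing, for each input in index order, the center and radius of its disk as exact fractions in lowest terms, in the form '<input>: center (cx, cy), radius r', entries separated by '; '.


v1: center (1/12, -1/2), radius 1/36; v2: center (1/12, -7/12), radius 1/288; v3: center (-1/2, 1/2), radius 1/7; v4: center (1/12, -19/32), radius 1/240

Affine substitution under C: radii multiply and v-centers shift.
input v3: composing its 1 substitution step yields center (-1/2, 1/2), radius 1/7
input v1: composing its 2 substitution steps yields center (1/12, -1/2), radius 1/36
input v4: composing its 3 substitution steps yields center (1/12, -19/32), radius 1/240
input v2: composing its 3 substitution steps yields center (1/12, -7/12), radius 1/288


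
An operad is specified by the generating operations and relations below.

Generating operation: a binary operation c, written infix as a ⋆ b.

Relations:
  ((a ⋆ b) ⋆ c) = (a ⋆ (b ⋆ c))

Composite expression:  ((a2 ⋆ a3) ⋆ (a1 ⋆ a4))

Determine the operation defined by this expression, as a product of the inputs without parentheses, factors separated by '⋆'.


a2 ⋆ a3 ⋆ a1 ⋆ a4


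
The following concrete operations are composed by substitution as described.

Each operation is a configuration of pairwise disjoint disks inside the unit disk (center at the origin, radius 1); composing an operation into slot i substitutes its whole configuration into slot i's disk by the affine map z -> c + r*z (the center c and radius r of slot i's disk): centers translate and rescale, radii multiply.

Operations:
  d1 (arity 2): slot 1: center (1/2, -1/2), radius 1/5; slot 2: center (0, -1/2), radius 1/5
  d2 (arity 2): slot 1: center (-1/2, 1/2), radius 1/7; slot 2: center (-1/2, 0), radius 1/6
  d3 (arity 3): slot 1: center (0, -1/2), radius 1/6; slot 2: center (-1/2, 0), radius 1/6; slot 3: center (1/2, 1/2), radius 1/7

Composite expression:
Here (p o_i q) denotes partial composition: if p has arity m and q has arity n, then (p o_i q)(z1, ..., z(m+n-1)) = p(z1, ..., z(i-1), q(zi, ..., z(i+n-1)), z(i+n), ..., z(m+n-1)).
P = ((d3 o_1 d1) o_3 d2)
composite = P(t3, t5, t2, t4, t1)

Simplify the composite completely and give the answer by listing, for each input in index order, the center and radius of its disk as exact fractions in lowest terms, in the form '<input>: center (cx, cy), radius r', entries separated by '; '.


t1: center (1/2, 1/2), radius 1/7; t2: center (-7/12, 1/12), radius 1/42; t3: center (1/12, -7/12), radius 1/30; t4: center (-7/12, 0), radius 1/36; t5: center (0, -7/12), radius 1/30

Follow each t-input down from d3: c' goes to c + r*c', radius to r*r'.
t3: after 2 affine steps, its disk has center (1/12, -7/12), radius 1/30
t5: after 2 affine steps, its disk has center (0, -7/12), radius 1/30
t2: after 2 affine steps, its disk has center (-7/12, 1/12), radius 1/42
t4: after 2 affine steps, its disk has center (-7/12, 0), radius 1/36
t1: after 1 affine step, its disk has center (1/2, 1/2), radius 1/7


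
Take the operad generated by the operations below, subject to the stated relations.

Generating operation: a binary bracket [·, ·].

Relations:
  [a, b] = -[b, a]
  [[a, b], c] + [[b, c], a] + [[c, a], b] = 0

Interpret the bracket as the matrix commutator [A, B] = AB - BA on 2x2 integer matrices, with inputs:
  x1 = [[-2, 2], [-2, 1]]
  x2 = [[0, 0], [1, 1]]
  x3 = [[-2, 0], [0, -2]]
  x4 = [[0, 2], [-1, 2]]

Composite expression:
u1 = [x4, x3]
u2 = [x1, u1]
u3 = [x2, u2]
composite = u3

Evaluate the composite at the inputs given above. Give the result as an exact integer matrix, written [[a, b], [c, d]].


[x4, x3] = [[0, 0], [0, 0]]
[x1, [x4, x3]] = [[0, 0], [0, 0]]
[x2, [x1, [x4, x3]]] = [[0, 0], [0, 0]]

[[0, 0], [0, 0]]


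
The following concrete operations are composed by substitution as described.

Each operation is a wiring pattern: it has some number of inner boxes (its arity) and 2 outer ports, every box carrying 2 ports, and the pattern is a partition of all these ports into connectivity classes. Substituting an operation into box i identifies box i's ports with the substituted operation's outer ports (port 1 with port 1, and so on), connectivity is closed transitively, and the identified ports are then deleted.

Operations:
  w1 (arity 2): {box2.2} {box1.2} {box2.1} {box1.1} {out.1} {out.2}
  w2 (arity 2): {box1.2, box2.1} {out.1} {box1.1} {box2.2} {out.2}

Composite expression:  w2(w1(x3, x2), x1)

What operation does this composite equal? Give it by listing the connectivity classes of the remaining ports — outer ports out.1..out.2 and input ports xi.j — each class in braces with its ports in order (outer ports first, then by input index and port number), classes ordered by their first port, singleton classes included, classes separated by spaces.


{out.1} {out.2} {x1.1} {x1.2} {x2.1} {x2.2} {x3.1} {x3.2}

After gluing at w2, chains via deleted ports link the x-ports.
through w1, on inputs (x3, x2): {out.1} {out.2} {x2.1} {x2.2} {x3.1} {x3.2} (out.j = stage outer ports)
through w2, on inputs (x3, x2, x1): {out.1} {out.2} {x1.1} {x1.2} {x2.1} {x2.2} {x3.1} {x3.2} (out.j = stage outer ports)


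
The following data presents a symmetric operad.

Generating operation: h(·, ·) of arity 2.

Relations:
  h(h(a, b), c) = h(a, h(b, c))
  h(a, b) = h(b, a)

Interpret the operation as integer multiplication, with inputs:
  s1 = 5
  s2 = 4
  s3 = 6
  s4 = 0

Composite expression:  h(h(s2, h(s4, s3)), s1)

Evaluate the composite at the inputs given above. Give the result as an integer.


0

h(s4, s3) = 0
h(s2, h(s4, s3)) = 0
h(h(s2, h(s4, s3)), s1) = 0


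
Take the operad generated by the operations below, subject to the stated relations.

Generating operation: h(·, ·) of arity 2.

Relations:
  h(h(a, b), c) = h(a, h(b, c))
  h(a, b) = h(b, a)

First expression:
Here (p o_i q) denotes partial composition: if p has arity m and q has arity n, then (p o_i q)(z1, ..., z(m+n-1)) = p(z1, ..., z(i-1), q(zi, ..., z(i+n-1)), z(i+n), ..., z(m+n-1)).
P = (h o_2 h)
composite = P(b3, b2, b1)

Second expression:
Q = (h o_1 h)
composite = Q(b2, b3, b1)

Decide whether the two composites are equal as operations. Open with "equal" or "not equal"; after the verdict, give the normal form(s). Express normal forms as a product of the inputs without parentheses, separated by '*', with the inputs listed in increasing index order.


Reducing the first expression gives b1 * b2 * b3
Reducing the second expression gives b1 * b2 * b3
The forms coincide; equal.

equal; the common form is b1 * b2 * b3


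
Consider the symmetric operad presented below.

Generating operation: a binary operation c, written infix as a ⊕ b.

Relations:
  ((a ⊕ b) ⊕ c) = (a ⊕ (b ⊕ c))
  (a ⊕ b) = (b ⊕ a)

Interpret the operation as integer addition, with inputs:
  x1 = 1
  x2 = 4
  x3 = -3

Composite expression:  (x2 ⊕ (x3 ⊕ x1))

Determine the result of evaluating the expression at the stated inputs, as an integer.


(x3 ⊕ x1) = -2
(x2 ⊕ (x3 ⊕ x1)) = 2

2


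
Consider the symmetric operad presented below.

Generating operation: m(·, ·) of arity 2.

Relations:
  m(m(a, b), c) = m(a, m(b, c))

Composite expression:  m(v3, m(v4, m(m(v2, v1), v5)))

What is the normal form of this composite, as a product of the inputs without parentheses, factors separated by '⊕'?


v3 ⊕ v4 ⊕ v2 ⊕ v1 ⊕ v5

Key point: m is associative — brackets drop, the v-order remains.
m(v2, v1) reduces to v2 ⊕ v1
m(m(v2, v1), v5) reduces to v2 ⊕ v1 ⊕ v5
m(v4, m(m(v2, v1), v5)) reduces to v4 ⊕ v2 ⊕ v1 ⊕ v5
m(v3, m(v4, m(m(v2, v1), v5))) reduces to v3 ⊕ v4 ⊕ v2 ⊕ v1 ⊕ v5


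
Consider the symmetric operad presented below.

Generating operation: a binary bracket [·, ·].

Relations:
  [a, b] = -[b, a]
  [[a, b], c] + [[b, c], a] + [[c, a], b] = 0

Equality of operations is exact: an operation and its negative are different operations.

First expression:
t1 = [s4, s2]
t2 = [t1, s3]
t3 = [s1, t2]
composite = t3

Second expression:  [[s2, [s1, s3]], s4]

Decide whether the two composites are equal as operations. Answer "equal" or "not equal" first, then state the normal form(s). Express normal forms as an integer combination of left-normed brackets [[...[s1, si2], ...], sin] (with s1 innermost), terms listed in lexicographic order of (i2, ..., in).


not equal; the first gives -[[[s1, s2], s4], s3] + [[[s1, s3], s2], s4] - [[[s1, s3], s4], s2] + [[[s1, s4], s2], s3] and the second -[[[s1, s3], s2], s4]

The first expression reduces to -[[[s1, s2], s4], s3] + [[[s1, s3], s2], s4] - [[[s1, s3], s4], s2] + [[[s1, s4], s2], s3]
The second expression reduces to -[[[s1, s3], s2], s4]
No match — not equal.


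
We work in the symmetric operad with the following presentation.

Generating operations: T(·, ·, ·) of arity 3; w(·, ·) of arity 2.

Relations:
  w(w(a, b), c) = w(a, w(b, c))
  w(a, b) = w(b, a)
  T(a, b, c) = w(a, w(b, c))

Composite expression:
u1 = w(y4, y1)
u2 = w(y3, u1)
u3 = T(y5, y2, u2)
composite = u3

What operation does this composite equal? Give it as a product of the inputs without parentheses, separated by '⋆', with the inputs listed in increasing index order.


y1 ⋆ y2 ⋆ y3 ⋆ y4 ⋆ y5

Shape and order are irrelevant to T; the y-input set decides.
w(y4, y1) spells out as y4 ⋆ y1
w(y3, w(y4, y1)) spells out as y3 ⋆ y4 ⋆ y1
T(y5, y2, w(y3, w(y4, y1))) spells out as y5 ⋆ y2 ⋆ y3 ⋆ y4 ⋆ y1
the factors in increasing index order: y1 ⋆ y2 ⋆ y3 ⋆ y4 ⋆ y5


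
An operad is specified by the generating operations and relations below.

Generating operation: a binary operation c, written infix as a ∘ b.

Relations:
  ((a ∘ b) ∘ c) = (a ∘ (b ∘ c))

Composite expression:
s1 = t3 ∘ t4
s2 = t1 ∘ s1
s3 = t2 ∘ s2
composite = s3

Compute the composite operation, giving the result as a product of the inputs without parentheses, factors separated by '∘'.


t2 ∘ t1 ∘ t3 ∘ t4


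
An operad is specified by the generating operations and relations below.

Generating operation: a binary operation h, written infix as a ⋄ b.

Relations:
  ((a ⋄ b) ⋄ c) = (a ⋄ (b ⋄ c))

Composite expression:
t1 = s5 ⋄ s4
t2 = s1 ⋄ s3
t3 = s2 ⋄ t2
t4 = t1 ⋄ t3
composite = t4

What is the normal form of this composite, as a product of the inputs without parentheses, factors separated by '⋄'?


The h-tree's shape is irrelevant; the s-reading-order decides.
(s5 ⋄ s4) unparenthesizes to s5 ⋄ s4
(s1 ⋄ s3) unparenthesizes to s1 ⋄ s3
(s2 ⋄ (s1 ⋄ s3)) unparenthesizes to s2 ⋄ s1 ⋄ s3
((s5 ⋄ s4) ⋄ (s2 ⋄ (s1 ⋄ s3))) unparenthesizes to s5 ⋄ s4 ⋄ s2 ⋄ s1 ⋄ s3

s5 ⋄ s4 ⋄ s2 ⋄ s1 ⋄ s3


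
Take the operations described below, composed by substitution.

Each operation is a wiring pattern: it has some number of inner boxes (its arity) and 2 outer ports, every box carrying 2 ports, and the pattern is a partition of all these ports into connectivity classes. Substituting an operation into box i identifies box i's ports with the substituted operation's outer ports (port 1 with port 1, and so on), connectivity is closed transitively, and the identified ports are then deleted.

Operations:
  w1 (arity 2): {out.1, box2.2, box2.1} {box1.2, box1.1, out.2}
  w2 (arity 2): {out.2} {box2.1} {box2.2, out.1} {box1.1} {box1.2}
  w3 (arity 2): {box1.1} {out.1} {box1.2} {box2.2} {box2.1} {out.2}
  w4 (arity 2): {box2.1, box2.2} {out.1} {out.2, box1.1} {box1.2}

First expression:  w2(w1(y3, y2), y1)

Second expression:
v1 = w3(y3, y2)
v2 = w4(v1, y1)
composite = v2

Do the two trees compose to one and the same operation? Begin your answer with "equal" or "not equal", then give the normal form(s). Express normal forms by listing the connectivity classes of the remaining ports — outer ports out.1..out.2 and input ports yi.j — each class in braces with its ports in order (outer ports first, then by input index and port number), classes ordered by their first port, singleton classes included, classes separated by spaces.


not equal; first: {out.1, y1.2} {out.2} {y1.1} {y2.1, y2.2} {y3.1, y3.2}; second: {out.1} {out.2} {y1.1, y1.2} {y2.1} {y2.2} {y3.1} {y3.2}

Normal form of the first expression: {out.1, y1.2} {out.2} {y1.1} {y2.1, y2.2} {y3.1, y3.2}
Normal form of the second expression: {out.1} {out.2} {y1.1, y1.2} {y2.1} {y2.2} {y3.1} {y3.2}
The normal forms differ: not equal.


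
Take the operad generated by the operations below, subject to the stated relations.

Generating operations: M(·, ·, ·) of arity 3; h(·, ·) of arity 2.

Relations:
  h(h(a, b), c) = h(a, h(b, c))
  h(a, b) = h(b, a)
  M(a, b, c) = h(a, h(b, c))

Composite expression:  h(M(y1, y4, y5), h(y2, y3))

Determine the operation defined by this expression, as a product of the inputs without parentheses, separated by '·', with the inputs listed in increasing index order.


y1 · y2 · y3 · y4 · y5

With h associative and commutative, the y-input set is all that matters.
M(y1, y4, y5) reduces to y1 · y4 · y5
h(y2, y3) reduces to y2 · y3
h(M(y1, y4, y5), h(y2, y3)) reduces to y1 · y4 · y5 · y2 · y3
sorting the factors by input index: y1 · y2 · y3 · y4 · y5


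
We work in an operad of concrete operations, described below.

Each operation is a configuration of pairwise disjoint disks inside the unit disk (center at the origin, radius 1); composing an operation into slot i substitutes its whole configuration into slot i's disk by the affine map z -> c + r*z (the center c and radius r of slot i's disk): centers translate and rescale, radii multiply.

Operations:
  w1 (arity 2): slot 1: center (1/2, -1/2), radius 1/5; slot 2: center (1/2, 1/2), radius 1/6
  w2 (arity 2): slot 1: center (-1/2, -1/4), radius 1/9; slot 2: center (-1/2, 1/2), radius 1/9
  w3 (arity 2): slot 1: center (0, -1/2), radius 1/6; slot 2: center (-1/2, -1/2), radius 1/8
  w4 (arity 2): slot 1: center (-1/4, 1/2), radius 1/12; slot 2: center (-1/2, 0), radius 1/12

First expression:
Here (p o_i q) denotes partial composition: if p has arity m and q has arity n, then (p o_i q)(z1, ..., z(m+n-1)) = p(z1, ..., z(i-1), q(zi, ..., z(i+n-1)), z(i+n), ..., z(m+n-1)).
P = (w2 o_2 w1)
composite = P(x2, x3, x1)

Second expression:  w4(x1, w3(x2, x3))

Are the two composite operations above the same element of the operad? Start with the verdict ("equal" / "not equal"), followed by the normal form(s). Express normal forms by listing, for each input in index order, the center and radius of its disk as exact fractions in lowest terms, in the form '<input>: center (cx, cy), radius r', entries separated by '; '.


not equal — first x1: center (-4/9, 5/9), radius 1/54; x2: center (-1/2, -1/4), radius 1/9; x3: center (-4/9, 4/9), radius 1/45, second x1: center (-1/4, 1/2), radius 1/12; x2: center (-1/2, -1/24), radius 1/72; x3: center (-13/24, -1/24), radius 1/96

In normal form, the first expression is x1: center (-4/9, 5/9), radius 1/54; x2: center (-1/2, -1/4), radius 1/9; x3: center (-4/9, 4/9), radius 1/45
In normal form, the second expression is x1: center (-1/4, 1/2), radius 1/12; x2: center (-1/2, -1/24), radius 1/72; x3: center (-13/24, -1/24), radius 1/96
Different reductions; not equal.


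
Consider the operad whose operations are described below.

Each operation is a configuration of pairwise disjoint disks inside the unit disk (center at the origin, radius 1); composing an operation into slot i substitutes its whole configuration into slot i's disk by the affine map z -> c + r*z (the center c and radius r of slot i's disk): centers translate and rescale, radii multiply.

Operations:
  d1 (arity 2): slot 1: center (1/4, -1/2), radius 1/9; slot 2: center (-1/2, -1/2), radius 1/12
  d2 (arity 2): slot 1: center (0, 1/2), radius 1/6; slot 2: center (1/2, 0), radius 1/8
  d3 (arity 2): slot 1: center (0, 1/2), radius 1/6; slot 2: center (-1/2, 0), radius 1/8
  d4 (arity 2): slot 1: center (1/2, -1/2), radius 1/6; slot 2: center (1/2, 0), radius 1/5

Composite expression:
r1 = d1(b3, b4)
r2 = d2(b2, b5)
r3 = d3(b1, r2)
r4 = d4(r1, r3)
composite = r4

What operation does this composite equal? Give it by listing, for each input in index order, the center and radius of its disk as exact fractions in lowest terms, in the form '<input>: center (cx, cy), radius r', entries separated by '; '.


b1: center (1/2, 1/10), radius 1/30; b2: center (2/5, 1/80), radius 1/240; b3: center (13/24, -7/12), radius 1/54; b4: center (5/12, -7/12), radius 1/72; b5: center (33/80, 0), radius 1/320

Each b-disk chains the slot maps above it in d4; radii multiply.
b3: after 2 affine steps, its disk has center (13/24, -7/12), radius 1/54
b4: after 2 affine steps, its disk has center (5/12, -7/12), radius 1/72
b1: after 2 affine steps, its disk has center (1/2, 1/10), radius 1/30
b2: after 3 affine steps, its disk has center (2/5, 1/80), radius 1/240
b5: after 3 affine steps, its disk has center (33/80, 0), radius 1/320


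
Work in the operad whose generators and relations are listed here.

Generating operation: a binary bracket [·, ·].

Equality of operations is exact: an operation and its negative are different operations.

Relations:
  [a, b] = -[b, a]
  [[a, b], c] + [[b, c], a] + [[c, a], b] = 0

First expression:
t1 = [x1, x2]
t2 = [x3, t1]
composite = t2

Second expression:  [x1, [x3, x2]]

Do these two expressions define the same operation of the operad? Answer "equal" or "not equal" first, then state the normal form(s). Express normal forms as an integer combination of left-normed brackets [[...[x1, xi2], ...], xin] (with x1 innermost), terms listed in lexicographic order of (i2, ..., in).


Normal form of the first expression: -[[x1, x2], x3]
Normal form of the second expression: -[[x1, x2], x3] + [[x1, x3], x2]
The normal forms differ: not equal.

not equal; the first gives -[[x1, x2], x3] and the second -[[x1, x2], x3] + [[x1, x3], x2]


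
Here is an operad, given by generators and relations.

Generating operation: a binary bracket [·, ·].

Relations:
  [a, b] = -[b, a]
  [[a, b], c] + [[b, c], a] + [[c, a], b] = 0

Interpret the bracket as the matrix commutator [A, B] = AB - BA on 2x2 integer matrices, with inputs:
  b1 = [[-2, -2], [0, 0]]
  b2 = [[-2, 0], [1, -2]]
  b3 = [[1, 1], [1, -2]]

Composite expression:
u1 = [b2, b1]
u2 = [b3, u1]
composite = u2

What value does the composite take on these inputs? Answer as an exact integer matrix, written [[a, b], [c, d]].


[[-2, -4], [10, 2]]

[b2, b1] = [[2, 0], [-2, -2]]
[b3, [b2, b1]] = [[-2, -4], [10, 2]]


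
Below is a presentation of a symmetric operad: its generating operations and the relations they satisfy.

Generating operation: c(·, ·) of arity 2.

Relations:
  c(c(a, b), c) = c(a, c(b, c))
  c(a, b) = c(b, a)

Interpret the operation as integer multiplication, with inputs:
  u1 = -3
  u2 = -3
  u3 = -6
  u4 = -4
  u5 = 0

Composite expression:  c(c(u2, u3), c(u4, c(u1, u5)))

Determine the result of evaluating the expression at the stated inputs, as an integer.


0

c(u2, u3) = 18
c(u1, u5) = 0
c(u4, c(u1, u5)) = 0
c(c(u2, u3), c(u4, c(u1, u5))) = 0


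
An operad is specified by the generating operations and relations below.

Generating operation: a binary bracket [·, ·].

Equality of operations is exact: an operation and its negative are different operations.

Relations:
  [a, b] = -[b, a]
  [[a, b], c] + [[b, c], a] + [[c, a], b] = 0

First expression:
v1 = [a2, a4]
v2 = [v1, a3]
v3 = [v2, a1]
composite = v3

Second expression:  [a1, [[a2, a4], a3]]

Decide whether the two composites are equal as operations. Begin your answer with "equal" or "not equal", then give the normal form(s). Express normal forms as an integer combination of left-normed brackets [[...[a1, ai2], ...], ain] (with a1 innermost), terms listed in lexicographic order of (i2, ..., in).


Normal form of the first expression: -[[[a1, a2], a4], a3] + [[[a1, a3], a2], a4] - [[[a1, a3], a4], a2] + [[[a1, a4], a2], a3]
Normal form of the second expression: [[[a1, a2], a4], a3] - [[[a1, a3], a2], a4] + [[[a1, a3], a4], a2] - [[[a1, a4], a2], a3]
They disagree, so not equal.

not equal: they reduce to -[[[a1, a2], a4], a3] + [[[a1, a3], a2], a4] - [[[a1, a3], a4], a2] + [[[a1, a4], a2], a3] and [[[a1, a2], a4], a3] - [[[a1, a3], a2], a4] + [[[a1, a3], a4], a2] - [[[a1, a4], a2], a3]


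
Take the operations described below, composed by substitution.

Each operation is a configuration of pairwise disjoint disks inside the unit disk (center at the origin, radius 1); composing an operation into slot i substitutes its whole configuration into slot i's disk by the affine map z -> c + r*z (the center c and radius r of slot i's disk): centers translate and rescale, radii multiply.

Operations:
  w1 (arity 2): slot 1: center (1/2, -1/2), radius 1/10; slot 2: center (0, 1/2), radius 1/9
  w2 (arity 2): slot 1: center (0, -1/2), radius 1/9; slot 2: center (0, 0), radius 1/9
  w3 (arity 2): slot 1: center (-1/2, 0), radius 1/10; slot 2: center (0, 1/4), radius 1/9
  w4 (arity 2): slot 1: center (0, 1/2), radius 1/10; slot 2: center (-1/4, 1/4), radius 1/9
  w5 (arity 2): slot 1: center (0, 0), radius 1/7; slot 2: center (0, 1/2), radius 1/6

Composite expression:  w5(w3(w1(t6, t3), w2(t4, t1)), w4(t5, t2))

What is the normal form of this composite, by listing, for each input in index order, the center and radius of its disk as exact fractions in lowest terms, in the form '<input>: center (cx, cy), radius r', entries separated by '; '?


t1: center (0, 1/28), radius 1/567; t2: center (-1/24, 13/24), radius 1/54; t3: center (-1/14, 1/140), radius 1/630; t4: center (0, 1/36), radius 1/567; t5: center (0, 7/12), radius 1/60; t6: center (-9/140, -1/140), radius 1/700

Only the slot chain above each t matters under w5; compose those maps.
for t6, the 3-step affine chain lands on center (-9/140, -1/140), radius 1/700
for t3, the 3-step affine chain lands on center (-1/14, 1/140), radius 1/630
for t4, the 3-step affine chain lands on center (0, 1/36), radius 1/567
for t1, the 3-step affine chain lands on center (0, 1/28), radius 1/567
for t5, the 2-step affine chain lands on center (0, 7/12), radius 1/60
for t2, the 2-step affine chain lands on center (-1/24, 13/24), radius 1/54


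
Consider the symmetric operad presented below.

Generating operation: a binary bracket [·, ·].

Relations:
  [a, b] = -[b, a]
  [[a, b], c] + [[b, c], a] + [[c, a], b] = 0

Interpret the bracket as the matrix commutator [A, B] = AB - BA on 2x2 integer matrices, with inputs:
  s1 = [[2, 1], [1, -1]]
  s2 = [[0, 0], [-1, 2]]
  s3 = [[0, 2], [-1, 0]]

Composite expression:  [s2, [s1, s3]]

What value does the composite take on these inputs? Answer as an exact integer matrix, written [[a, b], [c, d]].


[[6, -12], [12, -6]]

[s1, s3] = [[-3, 6], [3, 3]]
[s2, [s1, s3]] = [[6, -12], [12, -6]]


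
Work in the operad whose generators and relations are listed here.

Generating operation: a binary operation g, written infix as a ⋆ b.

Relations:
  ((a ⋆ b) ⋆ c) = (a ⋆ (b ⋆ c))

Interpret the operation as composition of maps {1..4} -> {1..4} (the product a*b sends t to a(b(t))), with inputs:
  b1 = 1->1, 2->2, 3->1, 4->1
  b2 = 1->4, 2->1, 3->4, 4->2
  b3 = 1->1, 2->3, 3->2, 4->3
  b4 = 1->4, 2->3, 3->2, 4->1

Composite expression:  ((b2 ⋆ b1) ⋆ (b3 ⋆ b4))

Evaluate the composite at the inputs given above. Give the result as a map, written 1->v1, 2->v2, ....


1->4, 2->1, 3->4, 4->4

(b2 ⋆ b1) = 1->4, 2->1, 3->4, 4->4
(b3 ⋆ b4) = 1->3, 2->2, 3->3, 4->1
((b2 ⋆ b1) ⋆ (b3 ⋆ b4)) = 1->4, 2->1, 3->4, 4->4


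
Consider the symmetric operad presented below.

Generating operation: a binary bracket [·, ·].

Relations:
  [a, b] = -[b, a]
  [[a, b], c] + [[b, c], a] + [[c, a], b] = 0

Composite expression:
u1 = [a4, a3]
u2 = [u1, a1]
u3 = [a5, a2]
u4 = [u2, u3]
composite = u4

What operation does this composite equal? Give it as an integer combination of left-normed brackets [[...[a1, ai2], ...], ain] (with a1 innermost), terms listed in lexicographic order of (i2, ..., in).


-[[[[a1, a3], a4], a2], a5] + [[[[a1, a3], a4], a5], a2] + [[[[a1, a4], a3], a2], a5] - [[[[a1, a4], a3], a5], a2]


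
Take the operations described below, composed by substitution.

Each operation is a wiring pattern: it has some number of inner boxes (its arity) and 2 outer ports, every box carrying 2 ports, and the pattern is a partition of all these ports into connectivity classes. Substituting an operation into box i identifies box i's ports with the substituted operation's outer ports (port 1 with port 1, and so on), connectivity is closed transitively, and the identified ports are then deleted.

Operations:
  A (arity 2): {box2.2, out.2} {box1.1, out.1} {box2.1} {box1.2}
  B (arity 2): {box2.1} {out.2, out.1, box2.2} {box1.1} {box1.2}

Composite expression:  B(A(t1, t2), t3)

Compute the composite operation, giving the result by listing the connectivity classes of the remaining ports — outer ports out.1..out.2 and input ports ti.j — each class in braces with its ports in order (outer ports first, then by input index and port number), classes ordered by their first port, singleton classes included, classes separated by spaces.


Reachability decides: close wires over B-identified ports.
through A, on inputs (t1, t2): {out.1, t1.1} {out.2, t2.2} {t1.2} {t2.1} (out.j = stage outer ports)
through B, on inputs (t1, t2, t3): {out.1, out.2, t3.2} {t1.1} {t1.2} {t2.1} {t2.2} {t3.1} (out.j = stage outer ports)

{out.1, out.2, t3.2} {t1.1} {t1.2} {t2.1} {t2.2} {t3.1}


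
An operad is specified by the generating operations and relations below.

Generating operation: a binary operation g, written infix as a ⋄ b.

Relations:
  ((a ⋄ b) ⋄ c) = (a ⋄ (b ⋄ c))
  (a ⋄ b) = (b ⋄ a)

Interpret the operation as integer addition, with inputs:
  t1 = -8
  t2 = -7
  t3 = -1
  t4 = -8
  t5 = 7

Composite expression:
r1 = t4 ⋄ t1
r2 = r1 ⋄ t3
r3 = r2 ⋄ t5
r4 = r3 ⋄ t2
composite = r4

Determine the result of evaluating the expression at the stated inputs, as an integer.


-17


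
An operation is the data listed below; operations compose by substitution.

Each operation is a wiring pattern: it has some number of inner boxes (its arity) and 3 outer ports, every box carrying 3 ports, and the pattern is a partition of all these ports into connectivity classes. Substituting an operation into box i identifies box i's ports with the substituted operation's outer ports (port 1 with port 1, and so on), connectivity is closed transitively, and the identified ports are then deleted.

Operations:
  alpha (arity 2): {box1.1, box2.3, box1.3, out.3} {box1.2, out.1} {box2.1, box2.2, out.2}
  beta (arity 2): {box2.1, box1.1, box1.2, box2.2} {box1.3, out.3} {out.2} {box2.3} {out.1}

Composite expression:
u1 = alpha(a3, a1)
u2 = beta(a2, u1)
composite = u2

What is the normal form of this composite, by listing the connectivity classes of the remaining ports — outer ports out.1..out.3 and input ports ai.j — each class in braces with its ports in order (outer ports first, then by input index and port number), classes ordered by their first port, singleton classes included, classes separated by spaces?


Connectivity passes through glued beta-boundaries; trace each wire chain.
the subtree at alpha composes to {out.1, a3.2} {out.2, a1.1, a1.2} {out.3, a1.3, a3.1, a3.3} on (a3, a1); out.j = own outer ports
the subtree at beta composes to {out.1} {out.2} {out.3, a2.3} {a1.1, a1.2, a2.1, a2.2, a3.2} {a1.3, a3.1, a3.3} on (a2, a3, a1); out.j = own outer ports

{out.1} {out.2} {out.3, a2.3} {a1.1, a1.2, a2.1, a2.2, a3.2} {a1.3, a3.1, a3.3}


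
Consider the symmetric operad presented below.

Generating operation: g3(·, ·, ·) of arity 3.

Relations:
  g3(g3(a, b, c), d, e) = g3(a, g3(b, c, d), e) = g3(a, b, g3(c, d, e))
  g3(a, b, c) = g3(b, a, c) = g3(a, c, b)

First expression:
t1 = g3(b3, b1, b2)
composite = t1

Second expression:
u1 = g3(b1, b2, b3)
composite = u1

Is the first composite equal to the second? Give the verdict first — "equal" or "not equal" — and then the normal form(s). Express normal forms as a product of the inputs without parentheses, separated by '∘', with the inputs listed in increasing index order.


equal; both compose to b1 ∘ b2 ∘ b3

In normal form, the first expression is b1 ∘ b2 ∘ b3
In normal form, the second expression is b1 ∘ b2 ∘ b3
Both agree, so they are equal.


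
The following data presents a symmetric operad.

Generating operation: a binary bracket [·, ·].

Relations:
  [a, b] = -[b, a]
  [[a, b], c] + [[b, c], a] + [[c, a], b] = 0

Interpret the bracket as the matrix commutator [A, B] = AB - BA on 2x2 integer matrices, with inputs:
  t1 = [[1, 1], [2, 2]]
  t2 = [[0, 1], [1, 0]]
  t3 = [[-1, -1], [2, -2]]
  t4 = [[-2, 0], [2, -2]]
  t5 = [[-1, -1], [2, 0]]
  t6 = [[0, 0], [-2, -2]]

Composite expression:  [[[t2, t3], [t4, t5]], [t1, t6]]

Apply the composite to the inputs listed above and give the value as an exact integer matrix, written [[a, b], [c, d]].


[[40, 8], [-72, -40]]

[t2, t3] = [[3, -1], [1, -3]]
[t4, t5] = [[2, 0], [-2, -2]]
[[t2, t3], [t4, t5]] = [[2, 4], [16, -2]]
[t1, t6] = [[-2, -2], [2, 2]]
[[[t2, t3], [t4, t5]], [t1, t6]] = [[40, 8], [-72, -40]]


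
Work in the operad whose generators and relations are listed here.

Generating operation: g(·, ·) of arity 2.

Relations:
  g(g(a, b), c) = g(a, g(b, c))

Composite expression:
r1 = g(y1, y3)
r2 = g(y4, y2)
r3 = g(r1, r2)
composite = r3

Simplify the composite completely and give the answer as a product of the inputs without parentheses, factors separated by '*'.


y1 * y3 * y4 * y2

Every regrouping of g is equal, so read the y-inputs in written order.
g(y1, y3) linearizes to y1 * y3
g(y4, y2) linearizes to y4 * y2
g(g(y1, y3), g(y4, y2)) linearizes to y1 * y3 * y4 * y2


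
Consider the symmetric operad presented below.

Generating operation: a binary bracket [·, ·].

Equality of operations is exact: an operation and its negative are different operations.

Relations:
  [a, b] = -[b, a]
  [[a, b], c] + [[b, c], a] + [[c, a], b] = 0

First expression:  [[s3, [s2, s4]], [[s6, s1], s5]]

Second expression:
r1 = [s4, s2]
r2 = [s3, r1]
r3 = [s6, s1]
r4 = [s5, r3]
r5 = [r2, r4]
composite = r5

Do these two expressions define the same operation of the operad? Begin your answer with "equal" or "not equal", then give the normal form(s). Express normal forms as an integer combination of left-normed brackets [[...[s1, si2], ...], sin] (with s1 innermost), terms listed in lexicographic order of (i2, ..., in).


equal; both compose to -[[[[[s1, s6], s5], s2], s4], s3] + [[[[[s1, s6], s5], s3], s2], s4] - [[[[[s1, s6], s5], s3], s4], s2] + [[[[[s1, s6], s5], s4], s2], s3]

The first expression reduces to -[[[[[s1, s6], s5], s2], s4], s3] + [[[[[s1, s6], s5], s3], s2], s4] - [[[[[s1, s6], s5], s3], s4], s2] + [[[[[s1, s6], s5], s4], s2], s3]
The second expression reduces to -[[[[[s1, s6], s5], s2], s4], s3] + [[[[[s1, s6], s5], s3], s2], s4] - [[[[[s1, s6], s5], s3], s4], s2] + [[[[[s1, s6], s5], s4], s2], s3]
Both agree, so they are equal.
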